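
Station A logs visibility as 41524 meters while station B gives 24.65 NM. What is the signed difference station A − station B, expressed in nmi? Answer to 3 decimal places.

station A: 41524 m = 22.42117 nmi.
Difference: 22.42117 − 24.65000 = -2.229 nmi.

-2.229 nmi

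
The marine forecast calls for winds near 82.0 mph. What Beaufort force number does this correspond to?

82.0 mph = 36.7 m/s, which is Beaufort 12 (hurricane force, ≥32.7 m/s).

Beaufort force 12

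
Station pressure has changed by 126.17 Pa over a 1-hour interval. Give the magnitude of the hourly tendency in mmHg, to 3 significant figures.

126.17 Pa / 1 h × 0.00750062 mmHg/Pa = 0.946 mmHg/h.

0.946 mmHg per hour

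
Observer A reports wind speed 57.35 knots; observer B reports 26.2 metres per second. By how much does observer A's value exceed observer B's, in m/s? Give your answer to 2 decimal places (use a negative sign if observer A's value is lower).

3.30 m/s

observer A: 57.35 kt = 29.5034 m/s.
Difference: 29.5034 − 26.2000 = 3.30 m/s.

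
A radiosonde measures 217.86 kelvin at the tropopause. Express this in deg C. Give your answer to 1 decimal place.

°C = 217.86 − 273.15 = -55.3 °C.

-55.3 °C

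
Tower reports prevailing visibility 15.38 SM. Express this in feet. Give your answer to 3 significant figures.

1 SM = 5280 ft, so 15.38 × 5280 = 81200 ft.

81200 ft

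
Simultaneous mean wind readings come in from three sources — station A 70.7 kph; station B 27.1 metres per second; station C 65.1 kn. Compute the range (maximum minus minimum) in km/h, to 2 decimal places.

49.87 km/h

station B: 27.1 m/s = 97.5600 km/h.
station C: 65.1 kt = 120.5652 km/h.
Spread: 120.5652 − 70.7000 = 49.87 km/h.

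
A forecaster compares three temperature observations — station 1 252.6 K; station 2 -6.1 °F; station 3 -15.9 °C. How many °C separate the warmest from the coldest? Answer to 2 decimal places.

5.27 °C

station 1: 252.6 K = -20.550 °C.
station 2: -6.1 °F = -21.167 °C.
Spread: (-15.900) − (-21.167) = 5.267 °C.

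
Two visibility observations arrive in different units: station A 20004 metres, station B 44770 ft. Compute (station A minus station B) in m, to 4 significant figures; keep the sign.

station B: 44770 ft = 13645.90 m.
Difference: 20004.00 − 13645.90 = 6358 m.

6358 m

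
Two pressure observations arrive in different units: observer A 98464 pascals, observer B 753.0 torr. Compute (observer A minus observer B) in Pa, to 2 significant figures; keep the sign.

-1900 Pa

observer B: 753.0 mmHg = 100391.76 Pa.
Difference: 98464.00 − 100391.76 = -1900 Pa.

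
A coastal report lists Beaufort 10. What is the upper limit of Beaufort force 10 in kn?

Beaufort 10 (storm) spans 48–55 knots.

55 kt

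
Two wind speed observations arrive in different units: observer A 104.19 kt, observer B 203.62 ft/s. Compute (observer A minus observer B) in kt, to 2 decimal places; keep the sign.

-16.45 kt

observer B: 203.62 ft/s = 120.6416 kt.
Difference: 104.1900 − 120.6416 = -16.45 kt.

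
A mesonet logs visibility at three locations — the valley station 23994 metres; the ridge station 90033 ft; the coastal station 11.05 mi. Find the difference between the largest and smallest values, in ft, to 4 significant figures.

31690 ft

the valley station: 23994 m = 78720.47 ft.
the coastal station: 11.05 SM = 58344.00 ft.
Spread: 90033.00 − 58344.00 = 31690 ft.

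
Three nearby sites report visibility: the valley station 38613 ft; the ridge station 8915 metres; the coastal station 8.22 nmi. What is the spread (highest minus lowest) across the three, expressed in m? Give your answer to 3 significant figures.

the valley station: 38613 ft = 11769.24 m.
the coastal station: 8.22 nmi = 15223.44 m.
Spread: 15223.44 − 8915.00 = 6310 m.

6310 m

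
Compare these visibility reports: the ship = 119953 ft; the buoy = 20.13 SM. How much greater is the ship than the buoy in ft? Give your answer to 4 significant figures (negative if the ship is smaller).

the buoy: 20.13 SM = 106286.40 ft.
Difference: 119953.00 − 106286.40 = 13670 ft.

13670 ft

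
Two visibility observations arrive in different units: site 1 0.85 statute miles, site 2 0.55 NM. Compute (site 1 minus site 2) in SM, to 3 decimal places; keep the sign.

site 2: 0.55 nmi = 0.63293 SM.
Difference: 0.85000 − 0.63293 = 0.217 SM.

0.217 SM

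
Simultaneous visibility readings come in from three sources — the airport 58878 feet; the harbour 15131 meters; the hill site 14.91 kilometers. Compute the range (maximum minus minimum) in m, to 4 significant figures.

the airport: 58878 ft = 17946.01 m.
the hill site: 14.91 km = 14910.00 m.
Spread: 17946.01 − 14910.00 = 3036 m.

3036 m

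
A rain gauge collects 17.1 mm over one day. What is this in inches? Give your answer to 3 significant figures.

0.673 in

1 mm = 0.0393701 in, so 17.1 × 0.0393701 = 0.673 in.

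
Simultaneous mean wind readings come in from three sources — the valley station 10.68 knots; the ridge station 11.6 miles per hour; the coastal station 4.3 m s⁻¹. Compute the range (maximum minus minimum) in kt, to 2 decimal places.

2.32 kt

the ridge station: 11.6 mph = 10.0801 kt.
the coastal station: 4.3 m/s = 8.3585 kt.
Spread: 10.6800 − 8.3585 = 2.32 kt.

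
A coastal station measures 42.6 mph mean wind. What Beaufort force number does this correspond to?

42.6 mph = 19.0 m/s, which is Beaufort 8 (gale, 17.2–20.7 m/s).

Beaufort force 8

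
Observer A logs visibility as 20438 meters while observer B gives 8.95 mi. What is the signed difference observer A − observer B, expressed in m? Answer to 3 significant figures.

6030 m

observer B: 8.95 SM = 14403.63 m.
Difference: 20438.00 − 14403.63 = 6030 m.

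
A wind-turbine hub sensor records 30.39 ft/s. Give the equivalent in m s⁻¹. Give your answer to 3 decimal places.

9.263 m/s

1 ft/s = 0.3048 m/s, so 30.39 × 0.3048 = 9.263 m/s.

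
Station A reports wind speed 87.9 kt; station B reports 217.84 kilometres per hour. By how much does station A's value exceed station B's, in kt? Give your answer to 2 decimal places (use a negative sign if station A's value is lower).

-29.72 kt

station B: 217.84 km/h = 117.6242 kt.
Difference: 87.9000 − 117.6242 = -29.72 kt.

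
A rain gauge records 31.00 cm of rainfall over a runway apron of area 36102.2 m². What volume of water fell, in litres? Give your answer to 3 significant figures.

Depth: 31.00 cm × 10 = 310 mm.
1 mm over 1 m² is 1 L, so volume = 310 × 36102.2 = 11191682 L ≈ 11200000 L.

11200000 litres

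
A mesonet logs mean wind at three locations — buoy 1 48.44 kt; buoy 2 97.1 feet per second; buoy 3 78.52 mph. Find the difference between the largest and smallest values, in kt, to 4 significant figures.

buoy 2: 97.1 ft/s = 57.5302 kt.
buoy 3: 78.52 mph = 68.2320 kt.
Spread: 68.2320 − 48.4400 = 19.79 kt.

19.79 kt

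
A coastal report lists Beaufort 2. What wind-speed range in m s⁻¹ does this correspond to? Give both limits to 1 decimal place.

Beaufort 2 (light breeze) spans 1.6–3.3 m/s.

1.6 to 3.3 m/s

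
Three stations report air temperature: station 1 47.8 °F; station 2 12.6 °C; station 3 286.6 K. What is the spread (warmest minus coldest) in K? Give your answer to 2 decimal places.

4.67 K

station 1: 47.8 °F = 8.778 °C.
station 3: 286.6 K = 13.450 °C.
Spread: 13.450 − 8.778 = 4.672 °C.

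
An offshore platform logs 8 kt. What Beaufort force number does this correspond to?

Beaufort force 3

8 kt lies in the Beaufort 3 band (gentle breeze, 7–10 kt).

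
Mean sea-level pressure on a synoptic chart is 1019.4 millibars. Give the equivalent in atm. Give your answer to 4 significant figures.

1.006 atm

1 mb = 0.000986923 atm, so 1019.4 × 0.000986923 = 1.006 atm.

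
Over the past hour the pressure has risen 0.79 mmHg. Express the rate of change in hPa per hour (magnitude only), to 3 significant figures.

1.05 hPa per hour

0.79 mmHg / 1 h × 1.33322 hPa/mmHg = 1.05 hPa/h.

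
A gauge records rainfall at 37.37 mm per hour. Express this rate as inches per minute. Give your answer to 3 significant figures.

0.0245 in/minute

37.37 mm/hour × 0.0393701 in/mm × 0.0166667 hour/minute = 0.0245 in/minute.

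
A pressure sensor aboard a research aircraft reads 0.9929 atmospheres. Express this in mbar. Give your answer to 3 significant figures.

1010 mb

1 atm = 1013.25 mb, so 0.9929 × 1013.25 = 1010 mb.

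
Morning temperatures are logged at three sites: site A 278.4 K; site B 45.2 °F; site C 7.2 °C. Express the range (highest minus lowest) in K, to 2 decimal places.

2.08 K

site A: 278.4 K = 5.250 °C.
site B: 45.2 °F = 7.333 °C.
Spread: 7.333 − 5.250 = 2.083 °C.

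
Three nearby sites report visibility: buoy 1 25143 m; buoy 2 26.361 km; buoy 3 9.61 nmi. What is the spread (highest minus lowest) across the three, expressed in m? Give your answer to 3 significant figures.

8560 m

buoy 2: 26.361 km = 26361.00 m.
buoy 3: 9.61 nmi = 17797.72 m.
Spread: 26361.00 − 17797.72 = 8560 m.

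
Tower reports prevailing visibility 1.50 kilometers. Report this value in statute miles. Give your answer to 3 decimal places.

0.932 SM

1 km = 0.621371 SM, so 1.50 × 0.621371 = 0.932 SM.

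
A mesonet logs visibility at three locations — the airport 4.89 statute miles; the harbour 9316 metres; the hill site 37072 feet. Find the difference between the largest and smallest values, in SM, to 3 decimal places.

the harbour: 9316 m = 5.78869 SM.
the hill site: 37072 ft = 7.02121 SM.
Spread: 7.02121 − 4.89000 = 2.131 SM.

2.131 SM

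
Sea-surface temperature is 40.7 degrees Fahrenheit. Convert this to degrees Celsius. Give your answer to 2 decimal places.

4.83 °C

°C = (°F − 32) × 5/9 = (40.7 − 32) / 1.8 = 4.83 °C.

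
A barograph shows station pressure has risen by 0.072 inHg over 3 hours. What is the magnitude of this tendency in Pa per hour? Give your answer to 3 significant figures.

0.072 inHg / 3 h × 3386.39 Pa/inHg = 81.3 Pa/h.

81.3 Pa per hour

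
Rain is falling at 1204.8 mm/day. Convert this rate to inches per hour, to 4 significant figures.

1.976 in/hour

1204.8 mm/day × 0.0393701 in/mm × 0.0416667 day/hour = 1.976 in/hour.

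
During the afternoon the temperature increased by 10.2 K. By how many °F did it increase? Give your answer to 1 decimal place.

18.4 °F

For a temperature change the 32° offset cancels: Δ°F = 10.2 × 1.8 = 18.4 °F.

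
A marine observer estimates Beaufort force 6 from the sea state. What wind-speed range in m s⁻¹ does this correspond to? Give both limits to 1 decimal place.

10.8 to 13.8 m/s

Beaufort 6 (strong breeze) spans 10.8–13.8 m/s.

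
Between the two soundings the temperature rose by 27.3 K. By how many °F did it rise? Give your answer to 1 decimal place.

Converting a difference, only the 9/5 scale factor applies: Δ°F = 27.3 × 1.8 = 49.1 °F.

49.1 °F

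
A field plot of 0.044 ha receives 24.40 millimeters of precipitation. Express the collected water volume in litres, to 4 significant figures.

Area: 0.044 ha = 440 m².
1 mm over 1 m² is 1 L, so volume = 24.4 × 440 = 10736 L ≈ 10740 L.

10740 litres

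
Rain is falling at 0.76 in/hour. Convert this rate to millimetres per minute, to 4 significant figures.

0.3217 mm/minute

0.76 in/hour × 25.4 mm/in × 0.0166667 hour/minute = 0.3217 mm/minute.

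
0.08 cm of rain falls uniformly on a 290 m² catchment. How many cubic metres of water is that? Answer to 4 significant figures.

0.2320 cubic metres

Depth: 0.08 cm × 10 = 0.8 mm.
1 mm over 1 m² is 1 L, so volume = 0.8 × 290 = 232 L = 0.2320 m³.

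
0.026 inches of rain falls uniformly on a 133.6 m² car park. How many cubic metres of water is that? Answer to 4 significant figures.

0.08823 cubic metres

Depth: 0.026 in × 25.4 = 0.6604 mm.
1 mm over 1 m² is 1 L, so volume = 0.6604 × 133.6 = 88.22944 L = 0.08823 m³.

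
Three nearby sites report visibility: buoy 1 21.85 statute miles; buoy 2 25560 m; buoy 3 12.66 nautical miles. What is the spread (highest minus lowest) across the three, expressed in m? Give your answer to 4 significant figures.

buoy 1: 21.85 SM = 35164.17 m.
buoy 3: 12.66 nmi = 23446.32 m.
Spread: 35164.17 − 23446.32 = 11720 m.

11720 m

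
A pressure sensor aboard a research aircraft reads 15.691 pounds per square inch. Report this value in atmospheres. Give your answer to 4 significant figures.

1.068 atm

1 psi = 0.068046 atm, so 15.691 × 0.068046 = 1.068 atm.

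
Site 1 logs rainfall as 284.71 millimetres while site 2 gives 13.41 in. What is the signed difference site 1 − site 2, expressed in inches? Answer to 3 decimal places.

site 1: 284.71 mm = 11.20906 in.
Difference: 11.20906 − 13.41000 = -2.201 in.

-2.201 in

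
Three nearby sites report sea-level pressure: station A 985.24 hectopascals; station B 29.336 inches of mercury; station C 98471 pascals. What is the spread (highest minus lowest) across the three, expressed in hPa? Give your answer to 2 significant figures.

station B: 29.336 inHg = 993.431 hPa.
station C: 98471 Pa = 984.710 hPa.
Spread: 993.431 − 984.710 = 8.7 hPa.

8.7 hPa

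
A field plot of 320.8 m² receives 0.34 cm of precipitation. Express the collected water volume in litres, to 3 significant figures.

1090 litres

Depth: 0.34 cm × 10 = 3.4 mm.
1 mm over 1 m² is 1 L, so volume = 3.4 × 320.8 = 1090.72 L ≈ 1090 L.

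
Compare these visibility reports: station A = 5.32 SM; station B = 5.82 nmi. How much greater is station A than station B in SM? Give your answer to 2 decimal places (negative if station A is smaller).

-1.38 SM

station B: 5.82 nmi = 6.6975 SM.
Difference: 5.3200 − 6.6975 = -1.38 SM.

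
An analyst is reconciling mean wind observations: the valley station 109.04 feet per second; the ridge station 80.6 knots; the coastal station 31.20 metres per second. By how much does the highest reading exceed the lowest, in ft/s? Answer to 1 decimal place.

33.7 ft/s

the ridge station: 80.6 kt = 136.037 ft/s.
the coastal station: 31.20 m/s = 102.362 ft/s.
Spread: 136.037 − 102.362 = 33.7 ft/s.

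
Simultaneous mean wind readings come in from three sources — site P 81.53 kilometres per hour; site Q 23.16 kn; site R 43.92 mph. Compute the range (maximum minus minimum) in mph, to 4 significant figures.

site P: 81.53 km/h = 50.6604 mph.
site Q: 23.16 kt = 26.6521 mph.
Spread: 50.6604 − 26.6521 = 24.01 mph.

24.01 mph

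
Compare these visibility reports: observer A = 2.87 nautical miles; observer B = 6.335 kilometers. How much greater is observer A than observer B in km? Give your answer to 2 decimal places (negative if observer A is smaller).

observer A: 2.87 nmi = 5.3152 km.
Difference: 5.3152 − 6.3350 = -1.02 km.

-1.02 km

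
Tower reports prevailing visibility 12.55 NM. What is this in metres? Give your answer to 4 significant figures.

1 nmi = 1852 m, so 12.55 × 1852 = 23240 m.

23240 m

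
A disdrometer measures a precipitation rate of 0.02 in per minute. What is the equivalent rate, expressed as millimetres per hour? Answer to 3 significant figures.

0.02 in/minute × 25.4 mm/in × 60 minute/hour = 30.5 mm/hour.

30.5 mm/hour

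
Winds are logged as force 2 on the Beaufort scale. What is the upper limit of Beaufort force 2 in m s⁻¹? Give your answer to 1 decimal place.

Beaufort 2 (light breeze) spans 1.6–3.3 m/s.

3.3 m/s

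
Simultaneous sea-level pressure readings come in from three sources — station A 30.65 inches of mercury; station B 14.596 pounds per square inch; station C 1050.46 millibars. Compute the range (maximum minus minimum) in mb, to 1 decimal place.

station A: 30.65 inHg = 1037.928 mb.
station B: 14.596 psi = 1006.359 mb.
Spread: 1050.460 − 1006.359 = 44.1 mb.

44.1 mb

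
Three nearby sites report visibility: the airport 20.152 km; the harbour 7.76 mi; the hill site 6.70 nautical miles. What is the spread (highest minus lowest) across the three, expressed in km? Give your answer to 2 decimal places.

the harbour: 7.76 SM = 12.4885 km.
the hill site: 6.70 nmi = 12.4084 km.
Spread: 20.1520 − 12.4084 = 7.74 km.

7.74 km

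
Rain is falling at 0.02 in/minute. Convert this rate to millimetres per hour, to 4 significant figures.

30.48 mm/hour

0.02 in/minute × 25.4 mm/in × 60 minute/hour = 30.48 mm/hour.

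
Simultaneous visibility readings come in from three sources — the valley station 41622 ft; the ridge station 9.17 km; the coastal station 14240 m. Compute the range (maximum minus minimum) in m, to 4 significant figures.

the valley station: 41622 ft = 12686.39 m.
the ridge station: 9.17 km = 9170.00 m.
Spread: 14240.00 − 9170.00 = 5070 m.

5070 m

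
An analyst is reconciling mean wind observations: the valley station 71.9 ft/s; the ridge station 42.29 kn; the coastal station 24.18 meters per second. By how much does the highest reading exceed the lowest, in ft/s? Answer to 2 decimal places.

the ridge station: 42.29 kt = 71.3775 ft/s.
the coastal station: 24.18 m/s = 79.3307 ft/s.
Spread: 79.3307 − 71.3775 = 7.95 ft/s.

7.95 ft/s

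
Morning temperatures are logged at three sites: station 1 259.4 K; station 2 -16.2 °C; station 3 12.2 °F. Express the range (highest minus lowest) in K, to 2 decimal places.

5.20 K

station 1: 259.4 K = -13.750 °C.
station 3: 12.2 °F = -11.000 °C.
Spread: (-11.000) − (-16.200) = 5.200 °C.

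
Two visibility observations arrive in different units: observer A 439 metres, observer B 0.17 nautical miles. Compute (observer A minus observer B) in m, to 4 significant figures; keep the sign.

observer B: 0.17 nmi = 314.840 m.
Difference: 439.000 − 314.840 = 124.2 m.

124.2 m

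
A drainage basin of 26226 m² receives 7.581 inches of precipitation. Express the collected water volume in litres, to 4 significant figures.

Depth: 7.581 in × 25.4 = 192.5574 mm.
1 mm over 1 m² is 1 L, so volume = 192.5574 × 26226 = 5050010.4 L ≈ 5050000 L.

5050000 litres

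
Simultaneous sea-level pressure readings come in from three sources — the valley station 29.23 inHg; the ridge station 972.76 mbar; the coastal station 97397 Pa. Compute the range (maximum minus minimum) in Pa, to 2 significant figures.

1700 Pa

the valley station: 29.23 inHg = 98984.15 Pa.
the ridge station: 972.76 mb = 97276.00 Pa.
Spread: 98984.15 − 97276.00 = 1700 Pa.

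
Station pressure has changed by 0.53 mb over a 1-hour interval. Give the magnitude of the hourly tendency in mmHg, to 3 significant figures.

0.398 mmHg per hour

0.53 mb / 1 h × 0.750062 mmHg/mb = 0.398 mmHg/h.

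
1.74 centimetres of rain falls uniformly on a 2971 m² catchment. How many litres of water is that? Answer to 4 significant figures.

Depth: 1.74 cm × 10 = 17.4 mm.
1 mm over 1 m² is 1 L, so volume = 17.4 × 2971 = 51695.4 L ≈ 51700 L.

51700 litres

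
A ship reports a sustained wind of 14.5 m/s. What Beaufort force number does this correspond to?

Beaufort force 7

14.5 m/s lies in the Beaufort 7 band (near gale, 13.9–17.1 m/s).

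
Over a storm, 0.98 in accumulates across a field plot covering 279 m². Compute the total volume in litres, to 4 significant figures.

Depth: 0.98 in × 25.4 = 24.892 mm.
1 mm over 1 m² is 1 L, so volume = 24.892 × 279 = 6944.868 L ≈ 6945 L.

6945 litres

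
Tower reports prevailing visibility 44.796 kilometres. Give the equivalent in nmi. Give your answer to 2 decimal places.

1 km = 0.539957 nmi, so 44.796 × 0.539957 = 24.19 nmi.

24.19 nmi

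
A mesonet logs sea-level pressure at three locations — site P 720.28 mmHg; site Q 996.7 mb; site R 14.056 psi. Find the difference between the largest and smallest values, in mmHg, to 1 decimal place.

27.3 mmHg

site Q: 996.7 mb = 747.586 mmHg.
site R: 14.056 psi = 726.905 mmHg.
Spread: 747.586 − 720.280 = 27.3 mmHg.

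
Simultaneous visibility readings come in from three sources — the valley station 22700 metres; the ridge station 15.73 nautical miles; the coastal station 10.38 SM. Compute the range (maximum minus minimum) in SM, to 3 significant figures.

7.72 SM

the valley station: 22700 m = 14.1051 SM.
the ridge station: 15.73 nmi = 18.1018 SM.
Spread: 18.1018 − 10.3800 = 7.72 SM.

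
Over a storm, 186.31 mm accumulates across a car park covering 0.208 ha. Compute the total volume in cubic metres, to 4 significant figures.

Area: 0.208 ha = 2080 m².
1 mm over 1 m² is 1 L, so volume = 186.31 × 2080 = 387524.8 L = 387.5 m³.

387.5 cubic metres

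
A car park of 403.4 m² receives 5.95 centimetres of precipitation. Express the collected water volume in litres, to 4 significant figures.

Depth: 5.95 cm × 10 = 59.5 mm.
1 mm over 1 m² is 1 L, so volume = 59.5 × 403.4 = 24002.3 L ≈ 24000 L.

24000 litres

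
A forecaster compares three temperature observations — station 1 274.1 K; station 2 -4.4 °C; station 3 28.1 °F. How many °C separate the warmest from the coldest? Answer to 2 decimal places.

station 1: 274.1 K = 0.950 °C.
station 3: 28.1 °F = -2.167 °C.
Spread: 0.950 − (-4.400) = 5.350 °C.

5.35 °C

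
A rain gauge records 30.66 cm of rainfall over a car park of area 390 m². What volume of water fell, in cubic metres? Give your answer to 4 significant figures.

Depth: 30.66 cm × 10 = 306.6 mm.
1 mm over 1 m² is 1 L, so volume = 306.6 × 390 = 119574 L = 119.6 m³.

119.6 cubic metres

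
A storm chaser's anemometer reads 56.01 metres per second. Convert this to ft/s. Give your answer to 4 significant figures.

1 m/s = 3.28084 ft/s, so 56.01 × 3.28084 = 183.8 ft/s.

183.8 ft/s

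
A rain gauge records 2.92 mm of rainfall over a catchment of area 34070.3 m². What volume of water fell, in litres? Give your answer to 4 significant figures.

99490 litres

1 mm over 1 m² is 1 L, so volume = 2.92 × 34070.3 = 99485.276 L ≈ 99490 L.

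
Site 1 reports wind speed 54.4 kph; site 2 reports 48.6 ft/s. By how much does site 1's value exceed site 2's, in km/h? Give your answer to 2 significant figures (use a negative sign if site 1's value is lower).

1.1 km/h

site 2: 48.6 ft/s = 53.328 km/h.
Difference: 54.400 − 53.328 = 1.1 km/h.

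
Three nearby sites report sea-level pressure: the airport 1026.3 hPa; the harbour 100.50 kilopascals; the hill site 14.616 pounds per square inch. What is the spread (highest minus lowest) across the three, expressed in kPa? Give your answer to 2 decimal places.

2.13 kPa

the airport: 1026.3 hPa = 102.6300 kPa.
the hill site: 14.616 psi = 100.7738 kPa.
Spread: 102.6300 − 100.5000 = 2.13 kPa.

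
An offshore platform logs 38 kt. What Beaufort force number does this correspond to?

Beaufort force 8

38 kt lies in the Beaufort 8 band (gale, 34–40 kt).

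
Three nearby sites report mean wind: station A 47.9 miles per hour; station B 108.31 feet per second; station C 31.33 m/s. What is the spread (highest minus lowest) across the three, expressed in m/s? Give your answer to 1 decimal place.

station A: 47.9 mph = 21.413 m/s.
station B: 108.31 ft/s = 33.013 m/s.
Spread: 33.013 − 21.413 = 11.6 m/s.

11.6 m/s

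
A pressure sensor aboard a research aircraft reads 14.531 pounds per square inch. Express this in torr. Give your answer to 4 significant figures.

1 psi = 51.7149 mmHg, so 14.531 × 51.7149 = 751.5 mmHg.

751.5 mmHg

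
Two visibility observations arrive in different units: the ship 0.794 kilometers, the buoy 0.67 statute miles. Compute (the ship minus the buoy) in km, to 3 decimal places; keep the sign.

-0.284 km

the buoy: 0.67 SM = 1.07826 km.
Difference: 0.79400 − 1.07826 = -0.284 km.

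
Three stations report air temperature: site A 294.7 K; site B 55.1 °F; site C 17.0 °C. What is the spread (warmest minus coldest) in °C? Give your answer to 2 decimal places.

site A: 294.7 K = 21.550 °C.
site B: 55.1 °F = 12.833 °C.
Spread: 21.550 − 12.833 = 8.717 °C.

8.72 °C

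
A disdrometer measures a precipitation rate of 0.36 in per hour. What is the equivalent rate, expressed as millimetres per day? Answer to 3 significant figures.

219 mm/day

0.36 in/hour × 25.4 mm/in × 24 hour/day = 219 mm/day.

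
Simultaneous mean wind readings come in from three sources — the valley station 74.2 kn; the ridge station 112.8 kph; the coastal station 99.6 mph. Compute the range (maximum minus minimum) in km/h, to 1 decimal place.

the valley station: 74.2 kt = 137.418 km/h.
the coastal station: 99.6 mph = 160.291 km/h.
Spread: 160.291 − 112.800 = 47.5 km/h.

47.5 km/h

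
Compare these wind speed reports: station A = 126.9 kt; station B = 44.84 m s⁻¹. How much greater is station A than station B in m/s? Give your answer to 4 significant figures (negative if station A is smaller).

20.44 m/s

station A: 126.9 kt = 65.2830 m/s.
Difference: 65.2830 − 44.8400 = 20.44 m/s.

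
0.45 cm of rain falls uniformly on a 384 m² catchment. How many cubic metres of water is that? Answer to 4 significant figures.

Depth: 0.45 cm × 10 = 4.5 mm.
1 mm over 1 m² is 1 L, so volume = 4.5 × 384 = 1728 L = 1.728 m³.

1.728 cubic metres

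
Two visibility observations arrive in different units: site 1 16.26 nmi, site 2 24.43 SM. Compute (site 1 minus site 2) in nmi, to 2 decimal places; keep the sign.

-4.97 nmi

site 2: 24.43 SM = 21.2291 nmi.
Difference: 16.2600 − 21.2291 = -4.97 nmi.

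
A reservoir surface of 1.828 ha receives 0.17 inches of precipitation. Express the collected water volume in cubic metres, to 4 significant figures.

Depth: 0.17 in × 25.4 = 4.318 mm.
Area: 1.828 ha = 18280 m².
1 mm over 1 m² is 1 L, so volume = 4.318 × 18280 = 78933.04 L = 78.93 m³.

78.93 cubic metres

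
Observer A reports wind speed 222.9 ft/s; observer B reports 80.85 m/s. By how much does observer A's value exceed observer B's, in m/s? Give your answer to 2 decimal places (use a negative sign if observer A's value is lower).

observer A: 222.9 ft/s = 67.9399 m/s.
Difference: 67.9399 − 80.8500 = -12.91 m/s.

-12.91 m/s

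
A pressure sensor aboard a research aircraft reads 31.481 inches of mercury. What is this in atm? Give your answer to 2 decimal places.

1 inHg = 0.0334211 atm, so 31.481 × 0.0334211 = 1.05 atm.

1.05 atm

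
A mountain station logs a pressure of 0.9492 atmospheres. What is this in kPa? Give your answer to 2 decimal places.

96.18 kPa

1 atm = 101.325 kPa, so 0.9492 × 101.325 = 96.18 kPa.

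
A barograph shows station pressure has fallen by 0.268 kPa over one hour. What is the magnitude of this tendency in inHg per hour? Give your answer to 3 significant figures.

0.268 kPa / 1 h × 0.2953 inHg/kPa = 0.0791 inHg/h.

0.0791 inHg per hour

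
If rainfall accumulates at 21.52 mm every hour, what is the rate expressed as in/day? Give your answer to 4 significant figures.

21.52 mm/hour × 0.0393701 in/mm × 24 hour/day = 20.33 in/day.

20.33 in/day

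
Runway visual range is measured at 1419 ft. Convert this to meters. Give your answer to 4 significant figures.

432.5 m

1 ft = 0.3048 m, so 1419 × 0.3048 = 432.5 m.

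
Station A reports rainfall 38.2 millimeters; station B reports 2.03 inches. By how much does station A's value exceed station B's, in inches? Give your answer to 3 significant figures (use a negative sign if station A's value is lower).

station A: 38.2 mm = 1.50394 in.
Difference: 1.50394 − 2.03000 = -0.526 in.

-0.526 in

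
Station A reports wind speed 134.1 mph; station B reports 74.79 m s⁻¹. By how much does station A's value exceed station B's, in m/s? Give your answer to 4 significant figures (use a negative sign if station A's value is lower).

station A: 134.1 mph = 59.9481 m/s.
Difference: 59.9481 − 74.7900 = -14.84 m/s.

-14.84 m/s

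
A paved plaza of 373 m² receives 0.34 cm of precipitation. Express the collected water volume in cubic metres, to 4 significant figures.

Depth: 0.34 cm × 10 = 3.4 mm.
1 mm over 1 m² is 1 L, so volume = 3.4 × 373 = 1268.2 L = 1.268 m³.

1.268 cubic metres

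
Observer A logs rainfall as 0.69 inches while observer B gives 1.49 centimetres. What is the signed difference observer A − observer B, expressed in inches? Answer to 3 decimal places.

0.103 in

observer B: 1.49 cm = 0.58661 in.
Difference: 0.69000 − 0.58661 = 0.103 in.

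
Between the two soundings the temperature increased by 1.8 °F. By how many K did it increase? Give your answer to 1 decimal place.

1.0 K

A change of 1 °C equals a change of 1.8 °F: ΔK = 1.8 × 0.5556 = 1.0 K.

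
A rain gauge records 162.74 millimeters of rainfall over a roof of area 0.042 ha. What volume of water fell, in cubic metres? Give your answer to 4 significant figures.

Area: 0.042 ha = 420 m².
1 mm over 1 m² is 1 L, so volume = 162.74 × 420 = 68350.8 L = 68.35 m³.

68.35 cubic metres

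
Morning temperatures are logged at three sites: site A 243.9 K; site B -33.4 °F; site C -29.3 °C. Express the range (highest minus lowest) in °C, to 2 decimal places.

site A: 243.9 K = -29.250 °C.
site B: -33.4 °F = -36.333 °C.
Spread: (-29.250) − (-36.333) = 7.083 °C.

7.08 °C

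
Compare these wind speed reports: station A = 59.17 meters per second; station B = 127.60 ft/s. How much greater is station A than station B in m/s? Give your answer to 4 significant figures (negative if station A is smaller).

station B: 127.60 ft/s = 38.8925 m/s.
Difference: 59.1700 − 38.8925 = 20.28 m/s.

20.28 m/s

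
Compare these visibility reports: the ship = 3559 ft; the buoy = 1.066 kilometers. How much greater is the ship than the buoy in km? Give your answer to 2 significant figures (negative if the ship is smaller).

0.019 km

the ship: 3559 ft = 1.08478 km.
Difference: 1.08478 − 1.06600 = 0.019 km.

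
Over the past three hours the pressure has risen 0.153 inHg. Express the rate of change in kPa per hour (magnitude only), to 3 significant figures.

0.173 kPa per hour

0.153 inHg / 3 h × 3.38639 kPa/inHg = 0.173 kPa/h.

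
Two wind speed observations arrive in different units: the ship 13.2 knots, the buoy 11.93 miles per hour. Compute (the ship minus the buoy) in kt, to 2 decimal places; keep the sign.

2.83 kt

the buoy: 11.93 mph = 10.3669 kt.
Difference: 13.2000 − 10.3669 = 2.83 kt.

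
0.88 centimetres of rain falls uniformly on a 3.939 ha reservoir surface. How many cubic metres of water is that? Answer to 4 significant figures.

346.6 cubic metres

Depth: 0.88 cm × 10 = 8.8 mm.
Area: 3.939 ha = 39390 m².
1 mm over 1 m² is 1 L, so volume = 8.8 × 39390 = 346632 L = 346.6 m³.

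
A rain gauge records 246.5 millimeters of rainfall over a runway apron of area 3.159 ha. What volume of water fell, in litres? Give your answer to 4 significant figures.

7787000 litres

Area: 3.159 ha = 31590 m².
1 mm over 1 m² is 1 L, so volume = 246.5 × 31590 = 7786935 L ≈ 7787000 L.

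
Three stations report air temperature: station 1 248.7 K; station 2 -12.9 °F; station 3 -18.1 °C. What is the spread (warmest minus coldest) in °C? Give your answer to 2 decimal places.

6.84 °C

station 1: 248.7 K = -24.450 °C.
station 2: -12.9 °F = -24.944 °C.
Spread: (-18.100) − (-24.944) = 6.844 °C.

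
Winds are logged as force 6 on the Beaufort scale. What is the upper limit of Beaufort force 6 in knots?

Beaufort 6 (strong breeze) spans 22–27 knots.

27 kt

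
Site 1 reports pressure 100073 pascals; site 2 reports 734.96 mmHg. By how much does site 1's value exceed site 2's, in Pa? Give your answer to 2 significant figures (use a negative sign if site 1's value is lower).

2100 Pa

site 2: 734.96 mmHg = 97986.62 Pa.
Difference: 100073.00 − 97986.62 = 2100 Pa.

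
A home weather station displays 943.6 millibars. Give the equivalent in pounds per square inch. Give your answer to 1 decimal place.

1 mb = 0.0145038 psi, so 943.6 × 0.0145038 = 13.7 psi.

13.7 psi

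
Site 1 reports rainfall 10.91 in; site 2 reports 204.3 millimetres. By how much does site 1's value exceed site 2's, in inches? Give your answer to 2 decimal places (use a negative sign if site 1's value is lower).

2.87 in

site 2: 204.3 mm = 8.0433 in.
Difference: 10.9100 − 8.0433 = 2.87 in.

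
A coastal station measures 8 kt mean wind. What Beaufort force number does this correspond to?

Beaufort force 3

8 kt lies in the Beaufort 3 band (gentle breeze, 7–10 kt).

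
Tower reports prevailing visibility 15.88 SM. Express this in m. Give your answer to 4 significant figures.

1 SM = 1609.34 m, so 15.88 × 1609.34 = 25560 m.

25560 m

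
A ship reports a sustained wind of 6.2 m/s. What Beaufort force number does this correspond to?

6.2 m/s lies in the Beaufort 4 band (moderate breeze, 5.5–7.9 m/s).

Beaufort force 4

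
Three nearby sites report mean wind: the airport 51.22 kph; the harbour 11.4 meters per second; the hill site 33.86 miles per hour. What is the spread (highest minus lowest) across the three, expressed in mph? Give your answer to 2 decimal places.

8.36 mph

the airport: 51.22 km/h = 31.8266 mph.
the harbour: 11.4 m/s = 25.5011 mph.
Spread: 33.8600 − 25.5011 = 8.36 mph.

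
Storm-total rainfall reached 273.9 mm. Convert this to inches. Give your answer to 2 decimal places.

1 mm = 0.0393701 in, so 273.9 × 0.0393701 = 10.78 in.

10.78 in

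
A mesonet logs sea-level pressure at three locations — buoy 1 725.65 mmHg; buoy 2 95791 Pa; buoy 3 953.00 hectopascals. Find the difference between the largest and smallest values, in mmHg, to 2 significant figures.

buoy 2: 95791 Pa = 718.49 mmHg.
buoy 3: 953.00 hPa = 714.81 mmHg.
Spread: 725.65 − 714.81 = 11 mmHg.

11 mmHg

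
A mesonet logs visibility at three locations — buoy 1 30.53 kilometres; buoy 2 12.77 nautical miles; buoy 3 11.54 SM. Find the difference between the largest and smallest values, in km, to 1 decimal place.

12.0 km

buoy 2: 12.77 nmi = 23.650 km.
buoy 3: 11.54 SM = 18.572 km.
Spread: 30.530 − 18.572 = 12.0 km.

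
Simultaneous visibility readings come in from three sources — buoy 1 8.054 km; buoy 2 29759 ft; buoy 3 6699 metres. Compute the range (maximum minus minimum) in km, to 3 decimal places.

buoy 2: 29759 ft = 9.07054 km.
buoy 3: 6699 m = 6.69900 km.
Spread: 9.07054 − 6.69900 = 2.372 km.

2.372 km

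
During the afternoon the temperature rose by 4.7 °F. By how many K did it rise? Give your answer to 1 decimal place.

Converting a difference, only the 9/5 scale factor applies: ΔK = 4.7 × 0.5556 = 2.6 K.

2.6 K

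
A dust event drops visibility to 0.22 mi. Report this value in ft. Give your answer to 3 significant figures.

1 SM = 5280 ft, so 0.22 × 5280 = 1160 ft.

1160 ft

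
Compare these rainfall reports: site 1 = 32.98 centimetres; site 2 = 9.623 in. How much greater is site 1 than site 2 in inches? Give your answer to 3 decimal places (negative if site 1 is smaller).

site 1: 32.98 cm = 12.98425 in.
Difference: 12.98425 − 9.62300 = 3.361 in.

3.361 in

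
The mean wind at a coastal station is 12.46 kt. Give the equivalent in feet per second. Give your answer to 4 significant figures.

1 kt = 1.68781 ft/s, so 12.46 × 1.68781 = 21.03 ft/s.

21.03 ft/s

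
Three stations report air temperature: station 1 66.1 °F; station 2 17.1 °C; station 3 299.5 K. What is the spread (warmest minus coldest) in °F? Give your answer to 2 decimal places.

16.65 °F

station 1: 66.1 °F = 18.944 °C.
station 3: 299.5 K = 26.350 °C.
Spread: 26.350 − 17.100 = 9.250 °C = 16.65 °F.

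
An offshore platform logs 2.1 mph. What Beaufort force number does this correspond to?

Beaufort force 1

2.1 mph = 0.9 m/s, which is Beaufort 1 (light air, 0.3–1.5 m/s).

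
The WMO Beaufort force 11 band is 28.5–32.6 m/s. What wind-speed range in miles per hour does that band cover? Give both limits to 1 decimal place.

63.8 to 72.9 mph

28.5–32.6 m/s × 2.237 = 63.8–72.9 mph.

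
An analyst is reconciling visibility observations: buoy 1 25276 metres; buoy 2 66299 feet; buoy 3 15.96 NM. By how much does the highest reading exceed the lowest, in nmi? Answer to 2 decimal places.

buoy 1: 25276 m = 13.6479 nmi.
buoy 2: 66299 ft = 10.9114 nmi.
Spread: 15.9600 − 10.9114 = 5.05 nmi.

5.05 nmi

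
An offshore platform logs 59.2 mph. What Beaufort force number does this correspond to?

59.2 mph = 26.5 m/s, which is Beaufort 10 (storm, 24.5–28.4 m/s).

Beaufort force 10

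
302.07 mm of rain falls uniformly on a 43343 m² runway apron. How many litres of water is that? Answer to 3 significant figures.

13100000 litres

1 mm over 1 m² is 1 L, so volume = 302.07 × 43343 = 13092620 L ≈ 13100000 L.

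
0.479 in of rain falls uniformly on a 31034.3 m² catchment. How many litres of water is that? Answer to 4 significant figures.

377600 litres

Depth: 0.479 in × 25.4 = 12.1666 mm.
1 mm over 1 m² is 1 L, so volume = 12.1666 × 31034.3 = 377581.91 L ≈ 377600 L.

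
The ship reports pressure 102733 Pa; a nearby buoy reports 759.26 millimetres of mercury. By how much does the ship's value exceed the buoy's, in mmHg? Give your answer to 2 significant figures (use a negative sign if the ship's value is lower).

the ship: 102733 Pa = 770.56 mmHg.
Difference: 770.56 − 759.26 = 11 mmHg.

11 mmHg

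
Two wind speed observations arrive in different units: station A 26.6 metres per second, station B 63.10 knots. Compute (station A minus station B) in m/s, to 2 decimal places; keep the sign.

-5.86 m/s

station B: 63.10 kt = 32.4614 m/s.
Difference: 26.6000 − 32.4614 = -5.86 m/s.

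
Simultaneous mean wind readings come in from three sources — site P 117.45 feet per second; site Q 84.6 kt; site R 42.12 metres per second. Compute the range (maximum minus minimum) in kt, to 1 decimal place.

15.0 kt

site P: 117.45 ft/s = 69.587 kt.
site R: 42.12 m/s = 81.875 kt.
Spread: 84.600 − 69.587 = 15.0 kt.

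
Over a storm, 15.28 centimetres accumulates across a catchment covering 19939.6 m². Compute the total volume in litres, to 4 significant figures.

Depth: 15.28 cm × 10 = 152.8 mm.
1 mm over 1 m² is 1 L, so volume = 152.8 × 19939.6 = 3046770.9 L ≈ 3047000 L.

3047000 litres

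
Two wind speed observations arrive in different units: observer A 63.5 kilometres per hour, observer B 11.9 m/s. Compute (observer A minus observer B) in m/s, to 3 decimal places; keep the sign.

observer A: 63.5 km/h = 17.63889 m/s.
Difference: 17.63889 − 11.90000 = 5.739 m/s.

5.739 m/s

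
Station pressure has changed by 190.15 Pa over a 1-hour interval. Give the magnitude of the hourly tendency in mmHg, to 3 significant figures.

190.15 Pa / 1 h × 0.00750062 mmHg/Pa = 1.43 mmHg/h.

1.43 mmHg per hour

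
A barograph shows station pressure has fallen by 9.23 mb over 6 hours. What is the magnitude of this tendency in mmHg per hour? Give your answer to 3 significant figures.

9.23 mb / 6 h × 0.750062 mmHg/mb = 1.15 mmHg/h.

1.15 mmHg per hour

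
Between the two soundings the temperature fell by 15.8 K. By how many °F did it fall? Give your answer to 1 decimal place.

For a temperature change the 32° offset cancels: Δ°F = 15.8 × 1.8 = 28.4 °F.

28.4 °F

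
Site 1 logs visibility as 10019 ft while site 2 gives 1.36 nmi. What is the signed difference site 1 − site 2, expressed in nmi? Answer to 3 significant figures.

site 1: 10019 ft = 1.64892 nmi.
Difference: 1.64892 − 1.36000 = 0.289 nmi.

0.289 nmi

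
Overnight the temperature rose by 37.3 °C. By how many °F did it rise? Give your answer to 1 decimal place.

A change of 1 °C equals a change of 1.8 °F: Δ°F = 37.3 × 1.8 = 67.1 °F.

67.1 °F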